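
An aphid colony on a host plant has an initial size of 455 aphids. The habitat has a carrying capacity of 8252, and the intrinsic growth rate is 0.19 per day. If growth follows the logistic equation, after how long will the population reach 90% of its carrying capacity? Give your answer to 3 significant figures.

26.5 days

A = (K − N₀)/N₀ = (8252 − 455)/455 = 17.136.
Solve 8252/(1 + 17.136·e^(−0.19t)) = 7426.8: 1 + 17.136·e^(−0.19t) = 1.1111, so e^(−0.19t) = 0.00648398.
−0.19·t = ln(0.00648398) = -5.0384, so t = 5.0384/0.19 = 26.518.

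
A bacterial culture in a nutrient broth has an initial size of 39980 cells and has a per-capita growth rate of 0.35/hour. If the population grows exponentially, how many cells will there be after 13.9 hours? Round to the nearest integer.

5184244 cells

N(t) = N₀·e^(rt) = 39980 × e^(0.35×13.9) = 39980 × e^4.865.
e^4.865 ≈ 129.67, so N ≈ 39980 × 129.67 = 5.184244×10^6.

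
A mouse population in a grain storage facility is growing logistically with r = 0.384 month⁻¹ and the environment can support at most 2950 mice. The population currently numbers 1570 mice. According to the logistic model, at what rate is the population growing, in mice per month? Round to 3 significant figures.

dN/dt = rN(1 − N/K) = 0.384 × 1570 × (1 − 1570/2950).
1 − 1570/2950 = 0.4678; dN/dt = 0.384 × 1570 × 0.4678 = 282.03.

282 mice per month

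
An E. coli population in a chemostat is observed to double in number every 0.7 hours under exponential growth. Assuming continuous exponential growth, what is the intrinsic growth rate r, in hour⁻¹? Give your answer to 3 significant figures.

r = ln(2)/t_d = 0.6931/0.7 = 0.99021.

0.990 per hour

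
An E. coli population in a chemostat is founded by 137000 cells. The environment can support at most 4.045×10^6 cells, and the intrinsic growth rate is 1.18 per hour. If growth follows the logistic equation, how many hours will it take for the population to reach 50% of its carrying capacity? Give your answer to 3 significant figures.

A = (K − N₀)/N₀ = (4.045×10^6 − 137000)/137000 = 28.526.
Solve 4.045×10^6/(1 + 28.526·e^(−1.18t)) = 2.0225×10^6: 1 + 28.526·e^(−1.18t) = 2, so e^(−1.18t) = 0.0350563.
−1.18·t = ln(0.0350563) = -3.3508, so t = 3.3508/1.18 = 2.8397.

2.84 hours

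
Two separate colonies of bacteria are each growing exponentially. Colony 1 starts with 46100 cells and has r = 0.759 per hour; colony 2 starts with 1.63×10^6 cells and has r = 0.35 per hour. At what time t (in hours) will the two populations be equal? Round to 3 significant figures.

8.72 hours

Set 46100·e^(0.759t) = 1.63×10^6·e^(0.35t).
e^((0.759 − 0.35)t) = 1.63×10^6/46100 → e^(0.409·t) = 35.358.
0.409·t = ln(35.358) = 3.5655, so t = 3.5655/0.409 = 8.7177.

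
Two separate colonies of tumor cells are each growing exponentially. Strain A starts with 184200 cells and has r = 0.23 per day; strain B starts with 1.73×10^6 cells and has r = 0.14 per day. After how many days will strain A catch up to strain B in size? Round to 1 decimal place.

24.9 days

Set 184200·e^(0.23t) = 1.73×10^6·e^(0.14t).
e^((0.23 − 0.14)t) = 1.73×10^6/184200 → e^(0.09·t) = 9.392.
0.09·t = ln(9.392) = 2.2399, so t = 2.2399/0.09 = 24.887.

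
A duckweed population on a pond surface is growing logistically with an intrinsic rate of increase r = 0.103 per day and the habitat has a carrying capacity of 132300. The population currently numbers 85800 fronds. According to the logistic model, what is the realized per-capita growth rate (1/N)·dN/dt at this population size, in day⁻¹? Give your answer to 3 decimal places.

0.036 per day

(1/N)·dN/dt = r(1 − N/K) = 0.103 × (1 − 85800/132300).
= 0.103 × 0.35147 = 0.036202.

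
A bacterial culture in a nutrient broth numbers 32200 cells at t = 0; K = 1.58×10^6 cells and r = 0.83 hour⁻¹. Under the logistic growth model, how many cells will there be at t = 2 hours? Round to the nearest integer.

155824 cells

A = (K − N₀)/N₀ = (1.58×10^6 − 32200)/32200 = 48.068.
N(t) = K/(1 + A·e^(−rt)) = 1.58×10^6/(1 + 48.068×e^(−0.83×2)).
e^(−1.66) = 0.19014; denominator = 1 + 48.068×0.19014 = 10.14.
N = 1.58×10^6/10.14 = 155824.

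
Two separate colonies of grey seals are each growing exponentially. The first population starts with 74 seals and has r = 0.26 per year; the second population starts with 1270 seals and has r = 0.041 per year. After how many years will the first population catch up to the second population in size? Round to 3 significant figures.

Set 74·e^(0.26t) = 1270·e^(0.041t).
e^((0.26 − 0.041)t) = 1270/74 → e^(0.219·t) = 17.162.
0.219·t = ln(17.162) = 2.8427, so t = 2.8427/0.219 = 12.98.

13.0 years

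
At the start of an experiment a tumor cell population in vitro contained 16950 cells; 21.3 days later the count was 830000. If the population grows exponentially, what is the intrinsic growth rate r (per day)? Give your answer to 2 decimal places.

From N(t) = N₀·e^(rt): e^(r·21.3) = 830000/16950 = 48.968.
r·21.3 = ln(48.968) = 3.8912, so r = 3.8912/21.3 = 0.18268.

0.18 per day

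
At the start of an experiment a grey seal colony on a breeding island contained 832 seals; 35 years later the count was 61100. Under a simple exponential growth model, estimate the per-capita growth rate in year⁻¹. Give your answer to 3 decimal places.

From N(t) = N₀·e^(rt): e^(r·35) = 61100/832 = 73.438.
r·35 = ln(73.438) = 4.2964, so r = 4.2964/35 = 0.12276.

0.123 per year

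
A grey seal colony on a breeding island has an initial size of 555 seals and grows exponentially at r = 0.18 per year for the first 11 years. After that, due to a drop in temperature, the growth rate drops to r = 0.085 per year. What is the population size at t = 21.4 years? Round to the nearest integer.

9730 seals

Phase 1: N(11) = 555·e^(0.18×11) = 555·e^1.98 = 4019.72.
Phase 2 runs for 21.4 − 11 = 10.4 years at r = 0.085.
N(21.4) = 4019.72·e^(0.085×10.4) = 4019.72·e^0.884 = 9729.99.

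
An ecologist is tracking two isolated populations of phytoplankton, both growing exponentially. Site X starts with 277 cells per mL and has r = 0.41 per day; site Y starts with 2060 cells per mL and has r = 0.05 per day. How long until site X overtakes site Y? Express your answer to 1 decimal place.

5.6 days

Set 277·e^(0.41t) = 2060·e^(0.05t).
e^((0.41 − 0.05)t) = 2060/277 → e^(0.36·t) = 7.4368.
0.36·t = ln(7.4368) = 2.0064, so t = 2.0064/0.36 = 5.5735.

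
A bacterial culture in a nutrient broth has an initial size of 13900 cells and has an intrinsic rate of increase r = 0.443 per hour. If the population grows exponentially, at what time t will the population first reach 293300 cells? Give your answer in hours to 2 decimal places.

Set N₀·e^(rt) = 293300: e^(0.443·t) = 293300/13900 = 21.101.
0.443·t = ln(21.101) = 3.0493, so t = 3.0493/0.443 = 6.8833.

6.88 hours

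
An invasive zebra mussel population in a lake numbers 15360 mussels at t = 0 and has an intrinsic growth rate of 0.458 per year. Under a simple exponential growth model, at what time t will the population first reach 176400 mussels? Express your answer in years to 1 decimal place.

Set N₀·e^(rt) = 176400: e^(0.458·t) = 176400/15360 = 11.484.
0.458·t = ln(11.484) = 2.441, so t = 2.441/0.458 = 5.3297.

5.3 years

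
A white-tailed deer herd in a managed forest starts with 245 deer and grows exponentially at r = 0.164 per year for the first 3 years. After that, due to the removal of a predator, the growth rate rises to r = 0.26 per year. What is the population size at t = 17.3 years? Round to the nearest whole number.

Phase 1: N(3) = 245·e^(0.164×3) = 245·e^0.492 = 400.718.
Phase 2 runs for 17.3 − 3 = 14.3 years at r = 0.26.
N(17.3) = 400.718·e^(0.26×14.3) = 400.718·e^3.718 = 16502.4.

16502 deer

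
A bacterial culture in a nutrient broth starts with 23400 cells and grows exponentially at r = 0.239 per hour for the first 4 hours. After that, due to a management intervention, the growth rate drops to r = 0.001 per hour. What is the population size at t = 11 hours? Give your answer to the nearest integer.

61297 cells

Phase 1: N(4) = 23400·e^(0.239×4) = 23400·e^0.956 = 60869.7.
Phase 2 runs for 11 − 4 = 7 hours at r = 0.001.
N(11) = 60869.7·e^(0.001×7) = 60869.7·e^0.007 = 61297.3.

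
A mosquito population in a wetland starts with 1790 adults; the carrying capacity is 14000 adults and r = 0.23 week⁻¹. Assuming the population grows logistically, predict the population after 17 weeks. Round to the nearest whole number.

A = (K − N₀)/N₀ = (14000 − 1790)/1790 = 6.8212.
N(t) = K/(1 + A·e^(−rt)) = 14000/(1 + 6.8212×e^(−0.23×17)).
e^(−3.91) = 0.020041; denominator = 1 + 6.8212×0.020041 = 1.1367.
N = 14000/1.1367 = 12316.3.

12316 adults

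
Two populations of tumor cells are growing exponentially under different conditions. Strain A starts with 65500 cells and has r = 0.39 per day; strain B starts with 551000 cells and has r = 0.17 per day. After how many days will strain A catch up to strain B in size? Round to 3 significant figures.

9.68 days

Set 65500·e^(0.39t) = 551000·e^(0.17t).
e^((0.39 − 0.17)t) = 551000/65500 → e^(0.22·t) = 8.4122.
0.22·t = ln(8.4122) = 2.1297, so t = 2.1297/0.22 = 9.6804.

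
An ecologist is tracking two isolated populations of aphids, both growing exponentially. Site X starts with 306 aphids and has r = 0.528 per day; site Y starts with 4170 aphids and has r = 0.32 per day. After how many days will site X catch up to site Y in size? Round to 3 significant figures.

Set 306·e^(0.528t) = 4170·e^(0.32t).
e^((0.528 − 0.32)t) = 4170/306 → e^(0.208·t) = 13.627.
0.208·t = ln(13.627) = 2.6121, so t = 2.6121/0.208 = 12.558.

12.6 days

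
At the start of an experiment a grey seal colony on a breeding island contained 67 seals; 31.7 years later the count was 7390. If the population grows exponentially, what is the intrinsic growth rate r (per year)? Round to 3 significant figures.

From N(t) = N₀·e^(rt): e^(r·31.7) = 7390/67 = 110.3.
r·31.7 = ln(110.3) = 4.7032, so r = 4.7032/31.7 = 0.14837.

0.148 per year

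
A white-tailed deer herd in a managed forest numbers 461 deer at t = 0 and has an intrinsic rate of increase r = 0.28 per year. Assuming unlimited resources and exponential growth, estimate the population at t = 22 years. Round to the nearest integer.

N(t) = N₀·e^(rt) = 461 × e^(0.28×22) = 461 × e^6.16.
e^6.16 ≈ 473.43, so N ≈ 461 × 473.43 = 218250.

218250 deer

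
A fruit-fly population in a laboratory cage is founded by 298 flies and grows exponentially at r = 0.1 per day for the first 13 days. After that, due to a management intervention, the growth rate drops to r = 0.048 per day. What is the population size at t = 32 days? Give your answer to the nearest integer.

Phase 1: N(13) = 298·e^(0.1×13) = 298·e^1.3 = 1093.45.
Phase 2 runs for 32 − 13 = 19 days at r = 0.048.
N(32) = 1093.45·e^(0.048×19) = 1093.45·e^0.912 = 2721.92.

2722 flies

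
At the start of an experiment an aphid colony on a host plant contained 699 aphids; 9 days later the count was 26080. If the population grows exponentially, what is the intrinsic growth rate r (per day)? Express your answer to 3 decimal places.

From N(t) = N₀·e^(rt): e^(r·9) = 26080/699 = 37.31.
r·9 = ln(37.31) = 3.6193, so r = 3.6193/9 = 0.40214.

0.402 per day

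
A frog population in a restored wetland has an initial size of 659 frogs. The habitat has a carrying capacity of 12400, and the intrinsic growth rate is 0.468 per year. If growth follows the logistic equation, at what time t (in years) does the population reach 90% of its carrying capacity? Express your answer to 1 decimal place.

10.8 years

A = (K − N₀)/N₀ = (12400 − 659)/659 = 17.816.
Solve 12400/(1 + 17.816·e^(−0.468t)) = 11160: 1 + 17.816·e^(−0.468t) = 1.1111, so e^(−0.468t) = 0.00623646.
−0.468·t = ln(0.00623646) = -5.0773, so t = 5.0773/0.468 = 10.849.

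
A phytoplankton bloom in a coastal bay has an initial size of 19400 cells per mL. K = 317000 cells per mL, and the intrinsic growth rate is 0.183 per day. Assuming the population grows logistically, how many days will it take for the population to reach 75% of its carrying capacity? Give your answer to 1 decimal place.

20.9 days

A = (K − N₀)/N₀ = (317000 − 19400)/19400 = 15.34.
Solve 317000/(1 + 15.34·e^(−0.183t)) = 237750: 1 + 15.34·e^(−0.183t) = 1.3333, so e^(−0.183t) = 0.0217294.
−0.183·t = ln(0.0217294) = -3.8291, so t = 3.8291/0.183 = 20.924.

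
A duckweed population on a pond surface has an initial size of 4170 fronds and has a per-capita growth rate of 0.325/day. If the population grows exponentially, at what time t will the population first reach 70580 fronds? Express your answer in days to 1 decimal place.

Set N₀·e^(rt) = 70580: e^(0.325·t) = 70580/4170 = 16.926.
0.325·t = ln(16.926) = 2.8288, so t = 2.8288/0.325 = 8.7041.

8.7 days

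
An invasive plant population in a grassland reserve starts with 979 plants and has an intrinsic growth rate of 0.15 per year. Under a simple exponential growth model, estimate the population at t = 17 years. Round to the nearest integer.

12538 plants

N(t) = N₀·e^(rt) = 979 × e^(0.15×17) = 979 × e^2.55.
e^2.55 ≈ 12.807, so N ≈ 979 × 12.807 = 12538.2.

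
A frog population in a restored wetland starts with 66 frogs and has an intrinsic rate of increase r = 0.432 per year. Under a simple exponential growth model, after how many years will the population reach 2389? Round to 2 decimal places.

8.31 years

Set N₀·e^(rt) = 2389: e^(0.432·t) = 2389/66 = 36.197.
0.432·t = ln(36.197) = 3.589, so t = 3.589/0.432 = 8.3078.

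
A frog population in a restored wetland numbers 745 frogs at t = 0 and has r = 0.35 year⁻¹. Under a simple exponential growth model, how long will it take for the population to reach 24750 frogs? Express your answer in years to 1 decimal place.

10.0 years

Set N₀·e^(rt) = 24750: e^(0.35·t) = 24750/745 = 33.221.
0.35·t = ln(33.221) = 3.5032, so t = 3.5032/0.35 = 10.009.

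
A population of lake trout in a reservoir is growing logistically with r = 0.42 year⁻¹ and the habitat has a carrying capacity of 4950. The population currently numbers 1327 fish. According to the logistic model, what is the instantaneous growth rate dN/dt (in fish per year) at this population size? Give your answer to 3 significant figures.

408 fish per year

dN/dt = rN(1 − N/K) = 0.42 × 1327 × (1 − 1327/4950).
1 − 1327/4950 = 0.73192; dN/dt = 0.42 × 1327 × 0.73192 = 407.93.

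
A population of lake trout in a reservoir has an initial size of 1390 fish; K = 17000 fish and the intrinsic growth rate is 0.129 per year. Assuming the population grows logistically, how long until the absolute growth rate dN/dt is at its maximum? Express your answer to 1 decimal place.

18.7 years

Logistic growth is fastest at N = K/2 = 8500.
A = (K − N₀)/N₀ = 11.23. Set K/(1 + A·e^(−rt)) = K/2 → A·e^(−rt) = 1.
e^(−0.129t) = 1/11.23 = 0.0890455, so t = ln(11.23)/0.129 = 2.4186/0.129 = 18.749.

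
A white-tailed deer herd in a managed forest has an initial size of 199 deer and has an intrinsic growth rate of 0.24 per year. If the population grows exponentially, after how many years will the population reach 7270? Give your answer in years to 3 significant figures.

15.0 years

Set N₀·e^(rt) = 7270: e^(0.24·t) = 7270/199 = 36.533.
0.24·t = ln(36.533) = 3.5982, so t = 3.5982/0.24 = 14.993.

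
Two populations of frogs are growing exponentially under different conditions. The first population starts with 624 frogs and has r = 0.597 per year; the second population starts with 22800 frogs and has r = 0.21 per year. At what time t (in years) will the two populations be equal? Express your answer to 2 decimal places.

9.30 years

Set 624·e^(0.597t) = 22800·e^(0.21t).
e^((0.597 − 0.21)t) = 22800/624 → e^(0.387·t) = 36.538.
0.387·t = ln(36.538) = 3.5984, so t = 3.5984/0.387 = 9.2981.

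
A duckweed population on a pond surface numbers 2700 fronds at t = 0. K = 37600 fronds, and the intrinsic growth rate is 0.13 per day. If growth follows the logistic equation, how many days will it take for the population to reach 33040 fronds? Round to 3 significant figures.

34.9 days

A = (K − N₀)/N₀ = (37600 − 2700)/2700 = 12.926.
Solve 37600/(1 + 12.926·e^(−0.13t)) = 33040: 1 + 12.926·e^(−0.13t) = 1.138, so e^(−0.13t) = 0.0106773.
−0.13·t = ln(0.0106773) = -4.5396, so t = 4.5396/0.13 = 34.92.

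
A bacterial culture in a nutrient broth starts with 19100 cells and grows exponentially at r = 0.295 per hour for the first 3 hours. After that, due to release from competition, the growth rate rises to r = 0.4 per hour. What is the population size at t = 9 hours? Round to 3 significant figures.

Phase 1: N(3) = 19100·e^(0.295×3) = 19100·e^0.885 = 46279.
Phase 2 runs for 9 − 3 = 6 hours at r = 0.4.
N(9) = 46279·e^(0.4×6) = 46279·e^2.4 = 510142.

510000 cells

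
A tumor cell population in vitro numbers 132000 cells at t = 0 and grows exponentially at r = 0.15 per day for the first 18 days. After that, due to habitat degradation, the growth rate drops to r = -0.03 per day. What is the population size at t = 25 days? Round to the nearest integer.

Phase 1: N(18) = 132000·e^(0.15×18) = 132000·e^2.7 = 1.964125×10^6.
Phase 2 runs for 25 − 18 = 7 days at r = -0.03.
N(25) = 1.964125×10^6·e^(-0.03×7) = 1.964125×10^6·e^-0.21 = 1.592088×10^6.

1592088 cells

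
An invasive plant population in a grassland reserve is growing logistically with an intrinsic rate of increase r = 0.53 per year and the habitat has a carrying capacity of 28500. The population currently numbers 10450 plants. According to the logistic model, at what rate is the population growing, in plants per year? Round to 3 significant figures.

3510 plants per year

dN/dt = rN(1 − N/K) = 0.53 × 10450 × (1 − 10450/28500).
1 − 10450/28500 = 0.63333; dN/dt = 0.53 × 10450 × 0.63333 = 3507.7.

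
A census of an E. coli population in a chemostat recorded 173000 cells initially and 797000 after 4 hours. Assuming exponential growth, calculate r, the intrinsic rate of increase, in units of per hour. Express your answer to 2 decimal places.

0.38 per hour

From N(t) = N₀·e^(rt): e^(r·4) = 797000/173000 = 4.6069.
r·4 = ln(4.6069) = 1.5276, so r = 1.5276/4 = 0.38189.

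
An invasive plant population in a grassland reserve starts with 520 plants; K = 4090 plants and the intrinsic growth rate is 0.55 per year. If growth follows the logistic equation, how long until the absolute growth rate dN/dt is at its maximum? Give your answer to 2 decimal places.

3.50 years

Logistic growth is fastest at N = K/2 = 2045.
A = (K − N₀)/N₀ = 6.8654. Set K/(1 + A·e^(−rt)) = K/2 → A·e^(−rt) = 1.
e^(−0.55t) = 1/6.8654 = 0.145658, so t = ln(6.8654)/0.55 = 1.9265/0.55 = 3.5027.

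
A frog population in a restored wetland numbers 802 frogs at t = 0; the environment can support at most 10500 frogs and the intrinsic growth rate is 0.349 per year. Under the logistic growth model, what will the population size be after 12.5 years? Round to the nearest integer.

A = (K − N₀)/N₀ = (10500 − 802)/802 = 12.092.
N(t) = K/(1 + A·e^(−rt)) = 10500/(1 + 12.092×e^(−0.349×12.5)).
e^(−4.362) = 0.012746; denominator = 1 + 12.092×0.012746 = 1.1541.
N = 10500/1.1541 = 9097.73.

9098 frogs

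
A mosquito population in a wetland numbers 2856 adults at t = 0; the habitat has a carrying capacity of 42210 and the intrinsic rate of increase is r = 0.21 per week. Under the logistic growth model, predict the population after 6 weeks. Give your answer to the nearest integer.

8599 adults

A = (K − N₀)/N₀ = (42210 − 2856)/2856 = 13.779.
N(t) = K/(1 + A·e^(−rt)) = 42210/(1 + 13.779×e^(−0.21×6)).
e^(−1.26) = 0.28365; denominator = 1 + 13.779×0.28365 = 4.9086.
N = 42210/4.9086 = 8599.22.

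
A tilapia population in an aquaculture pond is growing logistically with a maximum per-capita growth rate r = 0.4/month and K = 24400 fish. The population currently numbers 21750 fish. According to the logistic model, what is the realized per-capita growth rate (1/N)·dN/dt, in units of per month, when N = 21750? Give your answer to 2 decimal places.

0.04 per month

(1/N)·dN/dt = r(1 − N/K) = 0.4 × (1 − 21750/24400).
= 0.4 × 0.10861 = 0.043443.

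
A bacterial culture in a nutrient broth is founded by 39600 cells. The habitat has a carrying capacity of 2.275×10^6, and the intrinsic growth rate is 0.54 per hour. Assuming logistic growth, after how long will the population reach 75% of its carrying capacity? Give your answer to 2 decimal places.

9.50 hours

A = (K − N₀)/N₀ = (2.275×10^6 − 39600)/39600 = 56.449.
Solve 2.275×10^6/(1 + 56.449·e^(−0.54t)) = 1.70625×10^6: 1 + 56.449·e^(−0.54t) = 1.3333, so e^(−0.54t) = 0.00590498.
−0.54·t = ln(0.00590498) = -5.132, so t = 5.132/0.54 = 9.5036.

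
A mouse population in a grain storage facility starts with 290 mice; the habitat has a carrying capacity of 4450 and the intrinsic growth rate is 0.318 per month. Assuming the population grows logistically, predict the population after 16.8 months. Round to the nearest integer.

A = (K − N₀)/N₀ = (4450 − 290)/290 = 14.345.
N(t) = K/(1 + A·e^(−rt)) = 4450/(1 + 14.345×e^(−0.318×16.8)).
e^(−5.342) = 0.0047844; denominator = 1 + 14.345×0.0047844 = 1.0686.
N = 4450/1.0686 = 4164.21.

4164 mice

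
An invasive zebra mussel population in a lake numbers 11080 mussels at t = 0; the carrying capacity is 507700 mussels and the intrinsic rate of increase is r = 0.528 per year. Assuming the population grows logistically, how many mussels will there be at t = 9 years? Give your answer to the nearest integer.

366040 mussels

A = (K − N₀)/N₀ = (507700 − 11080)/11080 = 44.821.
N(t) = K/(1 + A·e^(−rt)) = 507700/(1 + 44.821×e^(−0.528×9)).
e^(−4.752) = 0.0086344; denominator = 1 + 44.821×0.0086344 = 1.387.
N = 507700/1.387 = 366040.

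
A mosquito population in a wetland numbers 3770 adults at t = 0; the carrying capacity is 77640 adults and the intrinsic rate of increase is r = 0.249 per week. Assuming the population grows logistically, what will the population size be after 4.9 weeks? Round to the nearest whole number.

A = (K − N₀)/N₀ = (77640 − 3770)/3770 = 19.594.
N(t) = K/(1 + A·e^(−rt)) = 77640/(1 + 19.594×e^(−0.249×4.9)).
e^(−1.22) = 0.2952; denominator = 1 + 19.594×0.2952 = 6.7842.
N = 77640/6.7842 = 11444.2.

11444 adults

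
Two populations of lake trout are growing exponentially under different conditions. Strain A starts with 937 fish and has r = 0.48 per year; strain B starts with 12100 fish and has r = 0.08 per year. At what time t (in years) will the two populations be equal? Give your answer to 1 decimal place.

Set 937·e^(0.48t) = 12100·e^(0.08t).
e^((0.48 − 0.08)t) = 12100/937 → e^(0.4·t) = 12.914.
0.4·t = ln(12.914) = 2.5583, so t = 2.5583/0.4 = 6.3957.

6.4 years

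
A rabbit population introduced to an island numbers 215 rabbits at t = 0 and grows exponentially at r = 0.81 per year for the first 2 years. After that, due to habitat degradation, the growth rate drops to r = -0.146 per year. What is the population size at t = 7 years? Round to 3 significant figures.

524 rabbits

Phase 1: N(2) = 215·e^(0.81×2) = 215·e^1.62 = 1086.41.
Phase 2 runs for 7 − 2 = 5 years at r = -0.146.
N(7) = 1086.41·e^(-0.146×5) = 1086.41·e^-0.73 = 523.553.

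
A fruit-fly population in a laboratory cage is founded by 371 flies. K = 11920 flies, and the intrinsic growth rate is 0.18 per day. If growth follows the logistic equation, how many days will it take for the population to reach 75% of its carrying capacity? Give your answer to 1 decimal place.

A = (K − N₀)/N₀ = (11920 − 371)/371 = 31.129.
Solve 11920/(1 + 31.129·e^(−0.18t)) = 8940: 1 + 31.129·e^(−0.18t) = 1.3333, so e^(−0.18t) = 0.010708.
−0.18·t = ln(0.010708) = -4.5368, so t = 4.5368/0.18 = 25.204.

25.2 days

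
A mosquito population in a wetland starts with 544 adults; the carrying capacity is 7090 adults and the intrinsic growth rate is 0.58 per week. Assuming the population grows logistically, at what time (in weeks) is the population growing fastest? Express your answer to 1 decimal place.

4.3 weeks

Logistic growth is fastest at N = K/2 = 3545.
A = (K − N₀)/N₀ = 12.033. Set K/(1 + A·e^(−rt)) = K/2 → A·e^(−rt) = 1.
e^(−0.58t) = 1/12.033 = 0.0831042, so t = ln(12.033)/0.58 = 2.4877/0.58 = 4.2891.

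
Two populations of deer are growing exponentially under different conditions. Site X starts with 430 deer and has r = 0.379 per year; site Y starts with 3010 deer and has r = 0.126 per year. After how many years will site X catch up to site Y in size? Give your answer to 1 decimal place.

7.7 years

Set 430·e^(0.379t) = 3010·e^(0.126t).
e^((0.379 − 0.126)t) = 3010/430 → e^(0.253·t) = 7.
0.253·t = ln(7) = 1.9459, so t = 1.9459/0.253 = 7.6913.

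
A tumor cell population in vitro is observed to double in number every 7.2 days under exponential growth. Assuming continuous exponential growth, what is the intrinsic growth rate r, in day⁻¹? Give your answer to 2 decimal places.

0.10 per day

r = ln(2)/t_d = 0.6931/7.2 = 0.09627.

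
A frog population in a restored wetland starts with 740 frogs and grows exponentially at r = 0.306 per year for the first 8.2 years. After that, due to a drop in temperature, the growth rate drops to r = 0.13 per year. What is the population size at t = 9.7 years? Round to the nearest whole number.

11057 frogs

Phase 1: N(8.2) = 740·e^(0.306×8.2) = 740·e^2.509 = 9098.37.
Phase 2 runs for 9.7 − 8.2 = 1.5 years at r = 0.13.
N(9.7) = 9098.37·e^(0.13×1.5) = 9098.37·e^0.195 = 11057.3.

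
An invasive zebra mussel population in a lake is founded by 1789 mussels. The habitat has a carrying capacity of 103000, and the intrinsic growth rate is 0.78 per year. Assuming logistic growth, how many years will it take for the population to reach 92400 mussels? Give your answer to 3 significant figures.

7.95 years

A = (K − N₀)/N₀ = (103000 − 1789)/1789 = 56.574.
Solve 103000/(1 + 56.574·e^(−0.78t)) = 92400: 1 + 56.574·e^(−0.78t) = 1.1147, so e^(−0.78t) = 0.00202776.
−0.78·t = ln(0.00202776) = -6.2008, so t = 6.2008/0.78 = 7.9498.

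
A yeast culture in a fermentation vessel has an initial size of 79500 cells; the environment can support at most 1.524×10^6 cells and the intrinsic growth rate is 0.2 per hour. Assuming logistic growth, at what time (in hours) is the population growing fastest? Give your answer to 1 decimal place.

Logistic growth is fastest at N = K/2 = 762000.
A = (K − N₀)/N₀ = 18.17. Set K/(1 + A·e^(−rt)) = K/2 → A·e^(−rt) = 1.
e^(−0.2t) = 1/18.17 = 0.0550363, so t = ln(18.17)/0.2 = 2.8998/0.2 = 14.499.

14.5 hours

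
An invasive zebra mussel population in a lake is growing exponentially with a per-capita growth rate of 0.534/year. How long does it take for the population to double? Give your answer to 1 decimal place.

Doubling time t_d = ln(2)/r = 0.6931/0.534 = 1.298.

1.3 years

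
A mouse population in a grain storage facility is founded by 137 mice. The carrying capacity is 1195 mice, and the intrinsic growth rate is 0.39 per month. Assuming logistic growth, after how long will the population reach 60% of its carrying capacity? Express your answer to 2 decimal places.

A = (K − N₀)/N₀ = (1195 − 137)/137 = 7.7226.
Solve 1195/(1 + 7.7226·e^(−0.39t)) = 717: 1 + 7.7226·e^(−0.39t) = 1.6667, so e^(−0.39t) = 0.0863264.
−0.39·t = ln(0.0863264) = -2.4496, so t = 2.4496/0.39 = 6.2811.

6.28 months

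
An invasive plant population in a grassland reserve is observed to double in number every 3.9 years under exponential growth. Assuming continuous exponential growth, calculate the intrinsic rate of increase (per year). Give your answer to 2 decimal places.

0.18 per year

r = ln(2)/t_d = 0.6931/3.9 = 0.17773.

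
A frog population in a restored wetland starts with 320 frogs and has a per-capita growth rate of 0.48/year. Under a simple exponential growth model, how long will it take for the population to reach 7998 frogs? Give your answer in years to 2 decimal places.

Set N₀·e^(rt) = 7998: e^(0.48·t) = 7998/320 = 24.994.
0.48·t = ln(24.994) = 3.2186, so t = 3.2186/0.48 = 6.7055.

6.71 years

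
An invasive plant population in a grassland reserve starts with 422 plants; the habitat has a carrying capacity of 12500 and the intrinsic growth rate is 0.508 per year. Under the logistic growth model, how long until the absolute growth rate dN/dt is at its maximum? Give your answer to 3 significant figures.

Logistic growth is fastest at N = K/2 = 6250.
A = (K − N₀)/N₀ = 28.621. Set K/(1 + A·e^(−rt)) = K/2 → A·e^(−rt) = 1.
e^(−0.508t) = 1/28.621 = 0.0349396, so t = ln(28.621)/0.508 = 3.3541/0.508 = 6.6026.

6.60 years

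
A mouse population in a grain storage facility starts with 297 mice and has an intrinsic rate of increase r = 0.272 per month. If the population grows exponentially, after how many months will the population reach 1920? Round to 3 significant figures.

6.86 months

Set N₀·e^(rt) = 1920: e^(0.272·t) = 1920/297 = 6.4646.
0.272·t = ln(6.4646) = 1.8663, so t = 1.8663/0.272 = 6.8616.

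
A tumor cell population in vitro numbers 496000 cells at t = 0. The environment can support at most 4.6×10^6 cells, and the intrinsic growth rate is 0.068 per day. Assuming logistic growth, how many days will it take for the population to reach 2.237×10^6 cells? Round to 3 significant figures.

30.3 days

A = (K − N₀)/N₀ = (4.6×10^6 − 496000)/496000 = 8.2742.
Solve 4.6×10^6/(1 + 8.2742·e^(−0.068t)) = 2.237×10^6: 1 + 8.2742·e^(−0.068t) = 2.0563, so e^(−0.068t) = 0.127665.
−0.068·t = ln(0.127665) = -2.0583, so t = 2.0583/0.068 = 30.27.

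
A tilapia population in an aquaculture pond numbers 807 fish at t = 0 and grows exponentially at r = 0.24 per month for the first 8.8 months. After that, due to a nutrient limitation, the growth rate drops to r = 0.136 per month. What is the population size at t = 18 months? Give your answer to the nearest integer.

Phase 1: N(8.8) = 807·e^(0.24×8.8) = 807·e^2.112 = 6669.66.
Phase 2 runs for 18 − 8.8 = 9.2 months at r = 0.136.
N(18) = 6669.66·e^(0.136×9.2) = 6669.66·e^1.251 = 23307.3.

23307 fish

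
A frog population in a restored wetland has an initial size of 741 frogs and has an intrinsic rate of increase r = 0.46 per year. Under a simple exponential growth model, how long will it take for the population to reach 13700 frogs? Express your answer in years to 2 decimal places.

Set N₀·e^(rt) = 13700: e^(0.46·t) = 13700/741 = 18.489.
0.46·t = ln(18.489) = 2.9172, so t = 2.9172/0.46 = 6.3416.

6.34 years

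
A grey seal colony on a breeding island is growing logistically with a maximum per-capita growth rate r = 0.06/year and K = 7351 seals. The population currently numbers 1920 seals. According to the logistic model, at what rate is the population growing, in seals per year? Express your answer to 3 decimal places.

dN/dt = rN(1 − N/K) = 0.06 × 1920 × (1 − 1920/7351).
1 − 1920/7351 = 0.73881; dN/dt = 0.06 × 1920 × 0.73881 = 85.111.

85.111 seals per year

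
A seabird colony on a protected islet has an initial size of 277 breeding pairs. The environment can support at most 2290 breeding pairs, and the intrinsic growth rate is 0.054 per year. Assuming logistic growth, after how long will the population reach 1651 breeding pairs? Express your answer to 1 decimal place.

54.3 years

A = (K − N₀)/N₀ = (2290 − 277)/277 = 7.2671.
Solve 2290/(1 + 7.2671·e^(−0.054t)) = 1651: 1 + 7.2671·e^(−0.054t) = 1.387, so e^(−0.054t) = 0.0532586.
−0.054·t = ln(0.0532586) = -2.9326, so t = 2.9326/0.054 = 54.307.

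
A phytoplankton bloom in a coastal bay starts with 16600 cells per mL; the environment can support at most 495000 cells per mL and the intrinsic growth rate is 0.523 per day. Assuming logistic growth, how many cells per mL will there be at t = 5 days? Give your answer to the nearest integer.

159233 cells per mL

A = (K − N₀)/N₀ = (495000 − 16600)/16600 = 28.819.
N(t) = K/(1 + A·e^(−rt)) = 495000/(1 + 28.819×e^(−0.523×5)).
e^(−2.615) = 0.073168; denominator = 1 + 28.819×0.073168 = 3.1086.
N = 495000/3.1086 = 159233.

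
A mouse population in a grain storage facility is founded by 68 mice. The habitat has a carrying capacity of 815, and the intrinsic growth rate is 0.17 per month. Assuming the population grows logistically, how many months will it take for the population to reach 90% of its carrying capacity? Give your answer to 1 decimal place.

A = (K − N₀)/N₀ = (815 − 68)/68 = 10.985.
Solve 815/(1 + 10.985·e^(−0.17t)) = 733.5: 1 + 10.985·e^(−0.17t) = 1.1111, so e^(−0.17t) = 0.0101145.
−0.17·t = ln(0.0101145) = -4.5938, so t = 4.5938/0.17 = 27.022.

27.0 months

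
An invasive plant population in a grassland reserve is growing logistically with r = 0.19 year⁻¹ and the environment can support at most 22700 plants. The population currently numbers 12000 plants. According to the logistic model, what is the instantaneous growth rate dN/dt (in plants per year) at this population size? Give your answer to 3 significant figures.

dN/dt = rN(1 − N/K) = 0.19 × 12000 × (1 − 12000/22700).
1 − 12000/22700 = 0.47137; dN/dt = 0.19 × 12000 × 0.47137 = 1074.7.

1070 plants per year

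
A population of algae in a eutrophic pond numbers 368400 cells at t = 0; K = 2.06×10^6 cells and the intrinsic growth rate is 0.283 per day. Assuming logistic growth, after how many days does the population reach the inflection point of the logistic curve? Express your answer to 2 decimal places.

Logistic growth is fastest at N = K/2 = 1.03×10^6.
A = (K − N₀)/N₀ = 4.5917. Set K/(1 + A·e^(−rt)) = K/2 → A·e^(−rt) = 1.
e^(−0.283t) = 1/4.5917 = 0.217782, so t = ln(4.5917)/0.283 = 1.5243/0.283 = 5.3861.

5.39 days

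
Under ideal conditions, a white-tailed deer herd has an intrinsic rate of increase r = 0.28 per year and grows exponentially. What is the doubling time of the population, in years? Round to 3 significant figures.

Doubling time t_d = ln(2)/r = 0.6931/0.28 = 2.4755.

2.48 years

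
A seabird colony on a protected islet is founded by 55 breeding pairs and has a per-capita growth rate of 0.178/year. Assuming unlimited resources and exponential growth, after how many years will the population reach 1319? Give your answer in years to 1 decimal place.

Set N₀·e^(rt) = 1319: e^(0.178·t) = 1319/55 = 23.982.
0.178·t = ln(23.982) = 3.1773, so t = 3.1773/0.178 = 17.85.

17.8 years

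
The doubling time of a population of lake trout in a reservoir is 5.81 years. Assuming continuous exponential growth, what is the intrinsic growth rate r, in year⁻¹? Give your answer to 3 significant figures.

r = ln(2)/t_d = 0.6931/5.81 = 0.1193.

0.119 per year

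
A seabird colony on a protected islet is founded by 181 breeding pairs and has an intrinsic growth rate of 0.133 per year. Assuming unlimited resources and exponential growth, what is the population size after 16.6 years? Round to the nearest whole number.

N(t) = N₀·e^(rt) = 181 × e^(0.133×16.6) = 181 × e^2.208.
e^2.208 ≈ 9.0957, so N ≈ 181 × 9.0957 = 1646.32.

1646 breeding pairs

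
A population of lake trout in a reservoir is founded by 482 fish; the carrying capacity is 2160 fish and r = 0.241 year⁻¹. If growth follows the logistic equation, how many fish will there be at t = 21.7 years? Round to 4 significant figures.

A = (K − N₀)/N₀ = (2160 − 482)/482 = 3.4813.
N(t) = K/(1 + A·e^(−rt)) = 2160/(1 + 3.4813×e^(−0.241×21.7)).
e^(−5.23) = 0.0053551; denominator = 1 + 3.4813×0.0053551 = 1.0186.
N = 2160/1.0186 = 2120.47.

2120 fish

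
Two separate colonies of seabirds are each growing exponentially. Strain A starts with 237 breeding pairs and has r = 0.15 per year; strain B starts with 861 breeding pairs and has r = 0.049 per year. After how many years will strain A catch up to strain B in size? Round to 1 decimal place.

12.8 years

Set 237·e^(0.15t) = 861·e^(0.049t).
e^((0.15 − 0.049)t) = 861/237 → e^(0.101·t) = 3.6329.
0.101·t = ln(3.6329) = 1.29, so t = 1.29/0.101 = 12.773.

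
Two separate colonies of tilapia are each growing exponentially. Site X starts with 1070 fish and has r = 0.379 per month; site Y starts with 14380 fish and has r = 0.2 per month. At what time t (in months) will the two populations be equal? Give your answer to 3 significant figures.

Set 1070·e^(0.379t) = 14380·e^(0.2t).
e^((0.379 − 0.2)t) = 14380/1070 → e^(0.179·t) = 13.439.
0.179·t = ln(13.439) = 2.5982, so t = 2.5982/0.179 = 14.515.

14.5 months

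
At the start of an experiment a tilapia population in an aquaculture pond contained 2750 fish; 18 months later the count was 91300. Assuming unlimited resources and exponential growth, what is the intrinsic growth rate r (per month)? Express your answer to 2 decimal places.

0.19 per month

From N(t) = N₀·e^(rt): e^(r·18) = 91300/2750 = 33.2.
r·18 = ln(33.2) = 3.5025, so r = 3.5025/18 = 0.19459.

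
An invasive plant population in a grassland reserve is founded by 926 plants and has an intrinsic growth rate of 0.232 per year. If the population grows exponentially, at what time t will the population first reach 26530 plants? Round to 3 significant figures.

Set N₀·e^(rt) = 26530: e^(0.232·t) = 26530/926 = 28.65.
0.232·t = ln(28.65) = 3.3552, so t = 3.3552/0.232 = 14.462.

14.5 years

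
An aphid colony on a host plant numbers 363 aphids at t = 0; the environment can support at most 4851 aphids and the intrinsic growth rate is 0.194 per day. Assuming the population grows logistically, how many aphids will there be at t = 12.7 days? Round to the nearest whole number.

A = (K − N₀)/N₀ = (4851 − 363)/363 = 12.364.
N(t) = K/(1 + A·e^(−rt)) = 4851/(1 + 12.364×e^(−0.194×12.7)).
e^(−2.464) = 0.085111; denominator = 1 + 12.364×0.085111 = 2.0523.
N = 4851/2.0523 = 2363.71.

2364 aphids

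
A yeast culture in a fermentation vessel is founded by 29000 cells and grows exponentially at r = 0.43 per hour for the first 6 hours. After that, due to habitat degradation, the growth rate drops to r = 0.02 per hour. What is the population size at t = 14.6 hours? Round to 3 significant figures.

455000 cells

Phase 1: N(6) = 29000·e^(0.43×6) = 29000·e^2.58 = 382717.
Phase 2 runs for 14.6 − 6 = 8.6 hours at r = 0.02.
N(14.6) = 382717·e^(0.02×8.6) = 382717·e^0.172 = 454545.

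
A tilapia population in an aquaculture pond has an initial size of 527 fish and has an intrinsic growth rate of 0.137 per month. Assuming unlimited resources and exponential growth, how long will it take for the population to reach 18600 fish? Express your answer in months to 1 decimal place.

Set N₀·e^(rt) = 18600: e^(0.137·t) = 18600/527 = 35.294.
0.137·t = ln(35.294) = 3.5637, so t = 3.5637/0.137 = 26.013.

26.0 months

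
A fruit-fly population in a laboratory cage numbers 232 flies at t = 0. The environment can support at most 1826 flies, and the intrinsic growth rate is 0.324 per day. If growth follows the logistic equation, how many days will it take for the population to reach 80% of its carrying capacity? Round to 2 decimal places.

A = (K − N₀)/N₀ = (1826 − 232)/232 = 6.8707.
Solve 1826/(1 + 6.8707·e^(−0.324t)) = 1460.8: 1 + 6.8707·e^(−0.324t) = 1.25, so e^(−0.324t) = 0.0363864.
−0.324·t = ln(0.0363864) = -3.3136, so t = 3.3136/0.324 = 10.227.

10.23 days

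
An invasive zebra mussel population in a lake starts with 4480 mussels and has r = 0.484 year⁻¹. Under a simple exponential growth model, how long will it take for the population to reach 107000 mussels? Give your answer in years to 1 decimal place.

6.6 years

Set N₀·e^(rt) = 107000: e^(0.484·t) = 107000/4480 = 23.884.
0.484·t = ln(23.884) = 3.1732, so t = 3.1732/0.484 = 6.5562.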